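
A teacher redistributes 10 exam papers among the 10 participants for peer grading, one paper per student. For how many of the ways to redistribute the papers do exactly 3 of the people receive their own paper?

Choose which 3 of the 10 are fixed: C(10,3) = 120.
The other 7 form a derangement: !7 = 1854.
Total: 120 × 1854 = 222480.

222480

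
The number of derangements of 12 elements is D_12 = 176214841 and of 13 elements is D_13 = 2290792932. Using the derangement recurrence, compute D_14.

32071101049

D_14 = (14-1)·(D_13 + D_12) = 13·(2290792932 + 176214841) = 13·2467007773 = 32071101049.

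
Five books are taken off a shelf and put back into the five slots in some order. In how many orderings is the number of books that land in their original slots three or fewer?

119

Sum C(5,i)·!(5-i) for i = 0..3:
  i=0: C(5,0)·!5 = 1·44 = 44
  i=1: C(5,1)·!4 = 5·9 = 45
  i=2: C(5,2)·!3 = 10·2 = 20
  i=3: C(5,3)·!2 = 10·1 = 10
Total = 119.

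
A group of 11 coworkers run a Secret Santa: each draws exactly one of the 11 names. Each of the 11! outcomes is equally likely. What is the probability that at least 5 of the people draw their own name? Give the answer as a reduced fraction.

Favorable outcomes: Σ_{i≥5} C(11,i)·!(11-i) = 462·265 + 462·44 + 330·9 + 165·2 + 55·1 + 11·0 + 1·1 = 146114.
Total outcomes: 11! = 39916800.
Probability = 146114/39916800 = 73057/19958400.

73057/19958400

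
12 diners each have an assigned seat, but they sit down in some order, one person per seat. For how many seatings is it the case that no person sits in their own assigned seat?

!12 is the nearest integer to 12!/e.
12! = 479001600, and 479001600/e ≈ 176214840.93, so !12 = 176214841.

176214841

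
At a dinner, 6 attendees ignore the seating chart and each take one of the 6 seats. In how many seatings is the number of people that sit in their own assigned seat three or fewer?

Sum C(6,i)·!(6-i) for i = 0..3:
  i=0: C(6,0)·!6 = 1·265 = 265
  i=1: C(6,1)·!5 = 6·44 = 264
  i=2: C(6,2)·!4 = 15·9 = 135
  i=3: C(6,3)·!3 = 20·2 = 40
Total = 704.

704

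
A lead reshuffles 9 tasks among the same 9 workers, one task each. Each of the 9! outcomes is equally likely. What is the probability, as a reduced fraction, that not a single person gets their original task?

16687/45360

Favorable outcomes: !9 = 133496.
Total outcomes: 9! = 362880.
Probability = 133496/362880 = 16687/45360.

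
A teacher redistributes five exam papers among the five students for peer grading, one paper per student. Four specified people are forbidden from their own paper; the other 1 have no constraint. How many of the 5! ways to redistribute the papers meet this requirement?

Inclusion-exclusion on the 4 forbidden self-matches:
Σ_{j=0}^{4} (-1)^j C(4,j)(5-j)!
= C(4,0)·5! - C(4,1)·4! + C(4,2)·3! - C(4,3)·2! + C(4,4)·1!
= 120 - 96 + 36 - 8 + 1
= 53

53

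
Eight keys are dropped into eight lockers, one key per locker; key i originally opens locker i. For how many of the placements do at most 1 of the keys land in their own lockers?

# with exactly i fixed is C(8,i)·!(8-i); sum over i=0..1:
  i=0: C(8,0)·!8 = 1·14833 = 14833
  i=1: C(8,1)·!7 = 8·1854 = 14832
Total = 29665.

29665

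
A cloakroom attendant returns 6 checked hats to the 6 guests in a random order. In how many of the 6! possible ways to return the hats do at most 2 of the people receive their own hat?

664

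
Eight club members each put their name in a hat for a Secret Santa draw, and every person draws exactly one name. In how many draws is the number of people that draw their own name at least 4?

771

Sum C(8,i)·!(8-i) for i = 4..8:
  i=4: C(8,4)·!4 = 70·9 = 630
  i=5: C(8,5)·!3 = 56·2 = 112
  i=6: C(8,6)·!2 = 28·1 = 28
  i=7: C(8,7)·!1 = 8·0 = 0
  i=8: C(8,8)·!0 = 1·1 = 1
Total = 771.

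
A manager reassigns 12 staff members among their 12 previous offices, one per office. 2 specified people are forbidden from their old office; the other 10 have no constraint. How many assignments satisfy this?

Let A_j be the event that the j-th constrained one is fixed. By inclusion-exclusion over the 2 events:
Σ_{j=0}^{2} (-1)^j C(2,j)(12-j)!
= C(2,0)·12! - C(2,1)·11! + C(2,2)·10!
= 479001600 - 79833600 + 3628800
= 402796800

402796800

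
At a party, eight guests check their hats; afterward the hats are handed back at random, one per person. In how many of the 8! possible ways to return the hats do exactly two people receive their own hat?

Pick the 2 fixed positions: C(8,2) = 28 ways.
The remaining 6 must be deranged: !6 = 265.
Total: 28 × 265 = 7420.

7420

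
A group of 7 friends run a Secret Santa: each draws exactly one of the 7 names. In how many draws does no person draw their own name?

1854

Recurrence: !7 = 6·(!6 + !5).
!7 = 6·(265 + 44) = 6·309 = 1854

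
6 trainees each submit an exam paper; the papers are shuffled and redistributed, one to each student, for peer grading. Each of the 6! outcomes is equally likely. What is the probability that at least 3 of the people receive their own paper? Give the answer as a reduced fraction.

7/90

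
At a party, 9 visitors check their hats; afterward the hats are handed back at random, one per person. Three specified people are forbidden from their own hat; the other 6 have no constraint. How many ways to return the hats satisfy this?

Let A_j be the event that the j-th constrained one is fixed. By inclusion-exclusion over the 3 events:
Σ_{j=0}^{3} (-1)^j C(3,j)(9-j)!
= C(3,0)·9! - C(3,1)·8! + C(3,2)·7! - C(3,3)·6!
= 362880 - 120960 + 15120 - 720
= 256320

256320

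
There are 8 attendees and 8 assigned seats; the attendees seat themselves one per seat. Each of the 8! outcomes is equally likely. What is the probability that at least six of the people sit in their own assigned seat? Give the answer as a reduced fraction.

Favorable outcomes: Σ_{i≥6} C(8,i)·!(8-i) = 28·1 + 8·0 + 1·1 = 29.
Total outcomes: 8! = 40320.
Probability = 29/40320 = 29/40320.

29/40320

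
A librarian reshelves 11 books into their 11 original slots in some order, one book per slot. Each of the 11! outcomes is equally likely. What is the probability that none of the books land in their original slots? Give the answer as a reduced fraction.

Favorable outcomes: !11 = 14684570.
Total outcomes: 11! = 39916800.
Probability = 14684570/39916800 = 1468457/3991680.

1468457/3991680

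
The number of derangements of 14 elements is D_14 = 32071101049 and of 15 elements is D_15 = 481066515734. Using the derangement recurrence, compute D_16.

7697064251745

D_16 = (16-1)·(D_15 + D_14) = 15·(481066515734 + 32071101049) = 15·513137616783 = 7697064251745.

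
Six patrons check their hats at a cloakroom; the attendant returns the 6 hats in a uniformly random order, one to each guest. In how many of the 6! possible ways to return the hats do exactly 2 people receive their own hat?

Choose which 2 of the 6 are fixed: C(6,2) = 15.
The other 4 form a derangement: !4 = 9.
Total: 15 × 9 = 135.

135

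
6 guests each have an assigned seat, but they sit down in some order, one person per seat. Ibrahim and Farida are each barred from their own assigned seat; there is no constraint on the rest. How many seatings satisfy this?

504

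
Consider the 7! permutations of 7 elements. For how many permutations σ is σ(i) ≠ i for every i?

1854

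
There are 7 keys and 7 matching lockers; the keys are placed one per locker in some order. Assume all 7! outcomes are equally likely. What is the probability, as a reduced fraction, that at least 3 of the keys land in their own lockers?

407/5040

Favorable outcomes: Σ_{i≥3} C(7,i)·!(7-i) = 35·9 + 35·2 + 21·1 + 7·0 + 1·1 = 407.
Total outcomes: 7! = 5040.
Probability = 407/5040 = 407/5040.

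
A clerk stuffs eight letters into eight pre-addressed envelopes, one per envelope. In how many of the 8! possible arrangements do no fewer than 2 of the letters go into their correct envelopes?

10655

# with exactly i fixed is C(8,i)·!(8-i); sum over i=2..8:
  i=2: C(8,2)·!6 = 28·265 = 7420
  i=3: C(8,3)·!5 = 56·44 = 2464
  i=4: C(8,4)·!4 = 70·9 = 630
  i=5: C(8,5)·!3 = 56·2 = 112
  i=6: C(8,6)·!2 = 28·1 = 28
  i=7: C(8,7)·!1 = 8·0 = 0
  i=8: C(8,8)·!0 = 1·1 = 1
Total = 10655.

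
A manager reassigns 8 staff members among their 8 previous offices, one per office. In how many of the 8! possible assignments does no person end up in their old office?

14833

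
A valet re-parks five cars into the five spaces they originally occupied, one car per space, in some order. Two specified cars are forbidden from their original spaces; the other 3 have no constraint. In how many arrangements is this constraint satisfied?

Let A_j be the event that the j-th constrained one is fixed. By inclusion-exclusion over the 2 events:
Σ_{j=0}^{2} (-1)^j C(2,j)(5-j)!
= C(2,0)·5! - C(2,1)·4! + C(2,2)·3!
= 120 - 48 + 6
= 78

78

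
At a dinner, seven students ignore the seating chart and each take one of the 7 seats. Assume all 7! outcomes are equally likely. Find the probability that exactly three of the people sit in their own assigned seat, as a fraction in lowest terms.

1/16

Favorable outcomes: C(7,3)·!4 = 35·9 = 315.
Total outcomes: 7! = 5040.
Probability = 315/5040 = 1/16.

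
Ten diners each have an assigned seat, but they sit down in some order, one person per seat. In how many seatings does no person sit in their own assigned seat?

!10 is the nearest integer to 10!/e.
10! = 3628800, and 3628800/e ≈ 1334960.92, so !10 = 1334961.

1334961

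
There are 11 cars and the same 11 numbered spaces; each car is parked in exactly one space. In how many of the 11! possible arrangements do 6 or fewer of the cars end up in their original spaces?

# with exactly i fixed is C(11,i)·!(11-i); sum over i=0..6:
  i=0: C(11,0)·!11 = 1·14684570 = 14684570
  i=1: C(11,1)·!10 = 11·1334961 = 14684571
  i=2: C(11,2)·!9 = 55·133496 = 7342280
  i=3: C(11,3)·!8 = 165·14833 = 2447445
  i=4: C(11,4)·!7 = 330·1854 = 611820
  i=5: C(11,5)·!6 = 462·265 = 122430
  i=6: C(11,6)·!5 = 462·44 = 20328
Total = 39913444.

39913444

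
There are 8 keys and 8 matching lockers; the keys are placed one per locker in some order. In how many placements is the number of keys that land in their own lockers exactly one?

14832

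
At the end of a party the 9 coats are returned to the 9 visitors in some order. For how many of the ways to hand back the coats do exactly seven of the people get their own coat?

36

Pick the 7 fixed positions: C(9,7) = 36 ways.
The other 2 form a derangement: !2 = 1.
Total: 36 × 1 = 36.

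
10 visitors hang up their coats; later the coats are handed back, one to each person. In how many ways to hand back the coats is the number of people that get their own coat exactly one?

Choose which one of the 10 is fixed: C(10,1) = 10.
The remaining 9 must be deranged: !9 = 133496.
Total: 10 × 133496 = 1334960.

1334960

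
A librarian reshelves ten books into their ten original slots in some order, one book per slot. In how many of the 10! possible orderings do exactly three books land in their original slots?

Choose which 3 of the 10 are fixed: C(10,3) = 120.
The remaining 7 must be deranged: !7 = 1854.
Total: 120 × 1854 = 222480.

222480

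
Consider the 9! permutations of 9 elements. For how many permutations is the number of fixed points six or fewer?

362843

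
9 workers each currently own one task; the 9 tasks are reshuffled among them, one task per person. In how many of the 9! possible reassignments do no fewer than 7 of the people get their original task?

37

Sum C(9,i)·!(9-i) for i = 7..9:
  i=7: C(9,7)·!2 = 36·1 = 36
  i=8: C(9,8)·!1 = 9·0 = 0
  i=9: C(9,9)·!0 = 1·1 = 1
Total = 37.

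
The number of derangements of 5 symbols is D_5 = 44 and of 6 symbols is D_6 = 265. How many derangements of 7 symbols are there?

D_7 = (7-1)·(D_6 + D_5) = 6·(265 + 44) = 6·309 = 1854.

1854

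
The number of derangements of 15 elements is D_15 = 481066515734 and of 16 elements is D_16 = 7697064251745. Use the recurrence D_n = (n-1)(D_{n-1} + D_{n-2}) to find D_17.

130850092279664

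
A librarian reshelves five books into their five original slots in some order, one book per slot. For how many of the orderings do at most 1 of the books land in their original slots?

Sum C(5,i)·!(5-i) for i = 0..1:
  i=0: C(5,0)·!5 = 1·44 = 44
  i=1: C(5,1)·!4 = 5·9 = 45
Total = 89.

89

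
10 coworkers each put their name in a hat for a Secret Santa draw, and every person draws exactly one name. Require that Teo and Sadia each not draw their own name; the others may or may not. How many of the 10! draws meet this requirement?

Let A_j be the event that the j-th constrained one is fixed. By inclusion-exclusion over the 2 events:
Σ_{j=0}^{2} (-1)^j C(2,j)(10-j)!
= C(2,0)·10! - C(2,1)·9! + C(2,2)·8!
= 3628800 - 725760 + 40320
= 2943360

2943360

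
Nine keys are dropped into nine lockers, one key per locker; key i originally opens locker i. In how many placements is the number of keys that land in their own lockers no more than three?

355997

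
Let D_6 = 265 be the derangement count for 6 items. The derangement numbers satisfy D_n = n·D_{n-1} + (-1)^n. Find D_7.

D_7 = 7·265 - 1 = 1854.

1854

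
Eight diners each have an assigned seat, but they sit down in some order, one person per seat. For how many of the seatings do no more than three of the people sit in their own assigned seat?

39549

Sum C(8,i)·!(8-i) for i = 0..3:
  i=0: C(8,0)·!8 = 1·14833 = 14833
  i=1: C(8,1)·!7 = 8·1854 = 14832
  i=2: C(8,2)·!6 = 28·265 = 7420
  i=3: C(8,3)·!5 = 56·44 = 2464
Total = 39549.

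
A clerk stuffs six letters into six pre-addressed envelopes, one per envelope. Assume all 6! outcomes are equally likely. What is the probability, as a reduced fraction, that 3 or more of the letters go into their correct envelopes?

7/90

Favorable outcomes: Σ_{i≥3} C(6,i)·!(6-i) = 20·2 + 15·1 + 6·0 + 1·1 = 56.
Total outcomes: 6! = 720.
Probability = 56/720 = 7/90.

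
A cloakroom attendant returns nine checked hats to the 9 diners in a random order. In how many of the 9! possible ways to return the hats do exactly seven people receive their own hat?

36

Pick the 7 fixed positions: C(9,7) = 36 ways.
The other 2 form a derangement: !2 = 1.
Total: 36 × 1 = 36.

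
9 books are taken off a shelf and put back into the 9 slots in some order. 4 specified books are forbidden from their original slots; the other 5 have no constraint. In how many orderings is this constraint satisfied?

Inclusion-exclusion on the 4 forbidden self-matches:
Σ_{j=0}^{4} (-1)^j C(4,j)(9-j)!
= C(4,0)·9! - C(4,1)·8! + C(4,2)·7! - C(4,3)·6! + C(4,4)·5!
= 362880 - 161280 + 30240 - 2880 + 120
= 229080

229080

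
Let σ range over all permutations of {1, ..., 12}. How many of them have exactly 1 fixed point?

176214840

Pick the single fixed position: C(12,1) = 12 ways.
The remaining 11 must be deranged: !11 = 14684570.
Total: 12 × 14684570 = 176214840.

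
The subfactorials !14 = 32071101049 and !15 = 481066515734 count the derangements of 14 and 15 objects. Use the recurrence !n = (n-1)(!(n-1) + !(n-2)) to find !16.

7697064251745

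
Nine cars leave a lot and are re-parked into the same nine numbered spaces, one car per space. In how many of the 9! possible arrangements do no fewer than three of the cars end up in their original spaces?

# with exactly i fixed is C(9,i)·!(9-i); sum over i=3..9:
  i=3: C(9,3)·!6 = 84·265 = 22260
  i=4: C(9,4)·!5 = 126·44 = 5544
  i=5: C(9,5)·!4 = 126·9 = 1134
  i=6: C(9,6)·!3 = 84·2 = 168
  i=7: C(9,7)·!2 = 36·1 = 36
  i=8: C(9,8)·!1 = 9·0 = 0
  i=9: C(9,9)·!0 = 1·1 = 1
Total = 29143.

29143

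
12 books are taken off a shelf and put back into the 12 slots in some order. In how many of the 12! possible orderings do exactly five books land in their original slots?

1468368

Choose which 5 of the 12 are fixed: C(12,5) = 792.
The remaining 7 must be deranged: !7 = 1854.
Total: 792 × 1854 = 1468368.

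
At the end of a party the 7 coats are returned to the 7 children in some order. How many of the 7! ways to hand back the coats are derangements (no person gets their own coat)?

The subfactorial !7 = [7!/e] (nearest integer).
7! = 5040, and 5040/e ≈ 1854.11, so !7 = 1854.

1854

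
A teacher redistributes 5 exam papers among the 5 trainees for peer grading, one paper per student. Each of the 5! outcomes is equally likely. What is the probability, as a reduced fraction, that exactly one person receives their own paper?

3/8

Favorable outcomes: C(5,1)·!4 = 5·9 = 45.
Total outcomes: 5! = 120.
Probability = 45/120 = 3/8.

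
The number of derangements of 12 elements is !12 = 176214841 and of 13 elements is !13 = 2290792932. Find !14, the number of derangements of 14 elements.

!14 = (14-1)·(!13 + !12) = 13·(2290792932 + 176214841) = 13·2467007773 = 32071101049.

32071101049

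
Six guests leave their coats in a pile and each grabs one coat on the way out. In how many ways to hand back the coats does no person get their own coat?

265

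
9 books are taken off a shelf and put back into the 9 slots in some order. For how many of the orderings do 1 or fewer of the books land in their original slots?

266993

Sum C(9,i)·!(9-i) for i = 0..1:
  i=0: C(9,0)·!9 = 1·133496 = 133496
  i=1: C(9,1)·!8 = 9·14833 = 133497
Total = 266993.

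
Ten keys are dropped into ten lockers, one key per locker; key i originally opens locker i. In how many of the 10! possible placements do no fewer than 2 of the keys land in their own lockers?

958879

# with exactly i fixed is C(10,i)·!(10-i); sum over i=2..10:
  i=2: C(10,2)·!8 = 45·14833 = 667485
  i=3: C(10,3)·!7 = 120·1854 = 222480
  i=4: C(10,4)·!6 = 210·265 = 55650
  i=5: C(10,5)·!5 = 252·44 = 11088
  i=6: C(10,6)·!4 = 210·9 = 1890
  i=7: C(10,7)·!3 = 120·2 = 240
  i=8: C(10,8)·!2 = 45·1 = 45
  i=9: C(10,9)·!1 = 10·0 = 0
  i=10: C(10,10)·!0 = 1·1 = 1
Total = 958879.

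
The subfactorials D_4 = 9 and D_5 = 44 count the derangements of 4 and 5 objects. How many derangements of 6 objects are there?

265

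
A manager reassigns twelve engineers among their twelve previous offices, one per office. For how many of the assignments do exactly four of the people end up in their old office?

7342335

Pick the 4 fixed positions: C(12,4) = 495 ways.
The remaining 8 must be deranged: !8 = 14833.
Total: 495 × 14833 = 7342335.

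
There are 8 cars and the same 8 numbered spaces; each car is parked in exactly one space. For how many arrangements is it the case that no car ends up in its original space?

The number of derangements of 8 is !8 = Σ_{k=0}^{8} (-1)^k·8!/k!
= 8! - 8!/1! + 8!/2! - 8!/3! + 8!/4! - 8!/5! + 8!/6! - 8!/7! + 8!/8!
= 40320 - 40320 + 20160 - 6720 + 1680 - 336 + 56 - 8 + 1
= 14833

14833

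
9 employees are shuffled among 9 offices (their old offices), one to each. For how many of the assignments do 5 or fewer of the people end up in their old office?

Sum C(9,i)·!(9-i) for i = 0..5:
  i=0: C(9,0)·!9 = 1·133496 = 133496
  i=1: C(9,1)·!8 = 9·14833 = 133497
  i=2: C(9,2)·!7 = 36·1854 = 66744
  i=3: C(9,3)·!6 = 84·265 = 22260
  i=4: C(9,4)·!5 = 126·44 = 5544
  i=5: C(9,5)·!4 = 126·9 = 1134
Total = 362675.

362675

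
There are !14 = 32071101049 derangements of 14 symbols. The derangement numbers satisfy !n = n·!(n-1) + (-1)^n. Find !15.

481066515734

!15 = 15·32071101049 - 1 = 481066515734.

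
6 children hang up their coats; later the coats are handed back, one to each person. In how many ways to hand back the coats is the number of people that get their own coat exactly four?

Choose which 4 of the 6 are fixed: C(6,4) = 15.
The remaining 2 must be deranged: !2 = 1.
Total: 15 × 1 = 15.

15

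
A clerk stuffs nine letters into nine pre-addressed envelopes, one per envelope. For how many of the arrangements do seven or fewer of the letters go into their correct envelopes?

362879

Sum C(9,i)·!(9-i) for i = 0..7:
  i=0: C(9,0)·!9 = 1·133496 = 133496
  i=1: C(9,1)·!8 = 9·14833 = 133497
  i=2: C(9,2)·!7 = 36·1854 = 66744
  i=3: C(9,3)·!6 = 84·265 = 22260
  i=4: C(9,4)·!5 = 126·44 = 5544
  i=5: C(9,5)·!4 = 126·9 = 1134
  i=6: C(9,6)·!3 = 84·2 = 168
  i=7: C(9,7)·!2 = 36·1 = 36
Total = 362879.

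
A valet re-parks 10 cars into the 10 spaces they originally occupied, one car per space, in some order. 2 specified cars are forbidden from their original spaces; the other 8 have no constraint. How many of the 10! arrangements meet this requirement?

2943360

Inclusion-exclusion on the 2 forbidden self-matches:
Σ_{j=0}^{2} (-1)^j C(2,j)(10-j)!
= C(2,0)·10! - C(2,1)·9! + C(2,2)·8!
= 3628800 - 725760 + 40320
= 2943360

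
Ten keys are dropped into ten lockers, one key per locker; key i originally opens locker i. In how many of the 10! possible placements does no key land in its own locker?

1334961

!10 is the nearest integer to 10!/e.
10! = 3628800, and 3628800/e ≈ 1334960.92, so !10 = 1334961.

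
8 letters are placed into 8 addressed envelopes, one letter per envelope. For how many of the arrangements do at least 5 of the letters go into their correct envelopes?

# with exactly i fixed is C(8,i)·!(8-i); sum over i=5..8:
  i=5: C(8,5)·!3 = 56·2 = 112
  i=6: C(8,6)·!2 = 28·1 = 28
  i=7: C(8,7)·!1 = 8·0 = 0
  i=8: C(8,8)·!0 = 1·1 = 1
Total = 141.

141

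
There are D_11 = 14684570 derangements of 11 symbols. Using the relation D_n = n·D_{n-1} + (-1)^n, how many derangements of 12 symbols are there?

176214841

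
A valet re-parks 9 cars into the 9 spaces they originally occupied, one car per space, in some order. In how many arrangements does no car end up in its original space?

!9 is the nearest integer to 9!/e.
9! = 362880, and 362880/e ≈ 133496.09, so !9 = 133496.

133496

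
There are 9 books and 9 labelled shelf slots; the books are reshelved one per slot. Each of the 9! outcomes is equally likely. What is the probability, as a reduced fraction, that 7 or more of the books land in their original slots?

Favorable outcomes: Σ_{i≥7} C(9,i)·!(9-i) = 36·1 + 9·0 + 1·1 = 37.
Total outcomes: 9! = 362880.
Probability = 37/362880 = 37/362880.

37/362880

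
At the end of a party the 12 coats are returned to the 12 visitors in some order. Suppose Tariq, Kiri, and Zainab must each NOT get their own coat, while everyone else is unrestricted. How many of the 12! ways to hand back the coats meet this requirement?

Let A_j be the event that the j-th constrained one is fixed. By inclusion-exclusion over the 3 events:
Σ_{j=0}^{3} (-1)^j C(3,j)(12-j)!
= C(3,0)·12! - C(3,1)·11! + C(3,2)·10! - C(3,3)·9!
= 479001600 - 119750400 + 10886400 - 362880
= 369774720

369774720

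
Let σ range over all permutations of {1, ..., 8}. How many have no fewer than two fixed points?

10655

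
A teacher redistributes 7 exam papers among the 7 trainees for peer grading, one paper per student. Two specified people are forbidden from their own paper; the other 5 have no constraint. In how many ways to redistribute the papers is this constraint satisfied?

3720

Let A_j be the event that the j-th constrained one is fixed. By inclusion-exclusion over the 2 events:
Σ_{j=0}^{2} (-1)^j C(2,j)(7-j)!
= C(2,0)·7! - C(2,1)·6! + C(2,2)·5!
= 5040 - 1440 + 120
= 3720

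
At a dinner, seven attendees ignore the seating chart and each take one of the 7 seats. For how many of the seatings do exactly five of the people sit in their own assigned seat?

21

Pick the 5 fixed positions: C(7,5) = 21 ways.
The other 2 form a derangement: !2 = 1.
Total: 21 × 1 = 21.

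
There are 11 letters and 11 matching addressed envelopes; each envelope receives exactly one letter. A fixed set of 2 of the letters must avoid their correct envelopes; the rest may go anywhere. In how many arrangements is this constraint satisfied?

33022080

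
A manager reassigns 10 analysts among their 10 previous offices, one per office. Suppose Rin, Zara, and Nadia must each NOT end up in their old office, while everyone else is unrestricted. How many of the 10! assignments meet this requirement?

Inclusion-exclusion on the 3 forbidden self-matches:
Σ_{j=0}^{3} (-1)^j C(3,j)(10-j)!
= C(3,0)·10! - C(3,1)·9! + C(3,2)·8! - C(3,3)·7!
= 3628800 - 1088640 + 120960 - 5040
= 2656080

2656080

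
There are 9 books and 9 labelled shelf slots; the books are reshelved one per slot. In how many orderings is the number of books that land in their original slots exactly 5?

Pick the 5 fixed positions: C(9,5) = 126 ways.
The remaining 4 must be deranged: !4 = 9.
Total: 126 × 9 = 1134.

1134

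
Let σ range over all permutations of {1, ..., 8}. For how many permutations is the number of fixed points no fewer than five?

Sum C(8,i)·!(8-i) for i = 5..8:
  i=5: C(8,5)·!3 = 56·2 = 112
  i=6: C(8,6)·!2 = 28·1 = 28
  i=7: C(8,7)·!1 = 8·0 = 0
  i=8: C(8,8)·!0 = 1·1 = 1
Total = 141.

141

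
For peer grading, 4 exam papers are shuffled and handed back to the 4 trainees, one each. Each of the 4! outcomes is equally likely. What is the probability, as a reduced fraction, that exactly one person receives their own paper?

Favorable outcomes: C(4,1)·!3 = 4·2 = 8.
Total outcomes: 4! = 24.
Probability = 8/24 = 1/3.

1/3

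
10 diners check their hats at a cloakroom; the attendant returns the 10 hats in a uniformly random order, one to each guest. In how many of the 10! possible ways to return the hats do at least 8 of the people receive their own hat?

46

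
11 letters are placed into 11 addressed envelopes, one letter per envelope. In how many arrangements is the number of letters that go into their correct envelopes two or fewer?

36711421

Sum C(11,i)·!(11-i) for i = 0..2:
  i=0: C(11,0)·!11 = 1·14684570 = 14684570
  i=1: C(11,1)·!10 = 11·1334961 = 14684571
  i=2: C(11,2)·!9 = 55·133496 = 7342280
Total = 36711421.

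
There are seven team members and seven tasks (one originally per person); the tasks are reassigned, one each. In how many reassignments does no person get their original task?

1854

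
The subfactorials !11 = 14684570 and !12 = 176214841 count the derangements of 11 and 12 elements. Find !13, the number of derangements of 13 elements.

!13 = (13-1)·(!12 + !11) = 12·(176214841 + 14684570) = 12·190899411 = 2290792932.

2290792932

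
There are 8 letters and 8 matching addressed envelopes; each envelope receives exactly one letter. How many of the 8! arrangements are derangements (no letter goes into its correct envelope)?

14833

Recurrence: !8 = 7·(!7 + !6).
!8 = 7·(1854 + 265) = 7·2119 = 14833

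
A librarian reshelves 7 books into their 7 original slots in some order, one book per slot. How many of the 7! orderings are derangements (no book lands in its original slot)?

1854

!7 is the nearest integer to 7!/e.
7! = 5040, and 5040/e ≈ 1854.11, so !7 = 1854.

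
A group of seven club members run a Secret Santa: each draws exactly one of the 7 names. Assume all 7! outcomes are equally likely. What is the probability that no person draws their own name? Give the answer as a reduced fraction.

Favorable outcomes: !7 = 1854.
Total outcomes: 7! = 5040.
Probability = 1854/5040 = 103/280.

103/280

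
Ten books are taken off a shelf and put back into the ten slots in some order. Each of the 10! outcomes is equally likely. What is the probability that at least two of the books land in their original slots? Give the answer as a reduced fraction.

958879/3628800

Favorable outcomes: Σ_{i≥2} C(10,i)·!(10-i) = 45·14833 + 120·1854 + 210·265 + 252·44 + 210·9 + 120·2 + 45·1 + 10·0 + 1·1 = 958879.
Total outcomes: 10! = 3628800.
Probability = 958879/3628800 = 958879/3628800.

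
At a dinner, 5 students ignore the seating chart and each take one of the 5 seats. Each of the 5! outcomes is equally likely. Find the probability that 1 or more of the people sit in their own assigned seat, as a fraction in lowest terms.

Favorable outcomes: Σ_{i≥1} C(5,i)·!(5-i) = 5·9 + 10·2 + 10·1 + 5·0 + 1·1 = 76.
Total outcomes: 5! = 120.
Probability = 76/120 = 19/30.

19/30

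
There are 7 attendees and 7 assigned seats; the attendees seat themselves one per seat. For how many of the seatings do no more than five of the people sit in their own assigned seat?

Sum C(7,i)·!(7-i) for i = 0..5:
  i=0: C(7,0)·!7 = 1·1854 = 1854
  i=1: C(7,1)·!6 = 7·265 = 1855
  i=2: C(7,2)·!5 = 21·44 = 924
  i=3: C(7,3)·!4 = 35·9 = 315
  i=4: C(7,4)·!3 = 35·2 = 70
  i=5: C(7,5)·!2 = 21·1 = 21
Total = 5039.

5039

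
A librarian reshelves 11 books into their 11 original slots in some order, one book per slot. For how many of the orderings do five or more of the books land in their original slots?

Sum C(11,i)·!(11-i) for i = 5..11:
  i=5: C(11,5)·!6 = 462·265 = 122430
  i=6: C(11,6)·!5 = 462·44 = 20328
  i=7: C(11,7)·!4 = 330·9 = 2970
  i=8: C(11,8)·!3 = 165·2 = 330
  i=9: C(11,9)·!2 = 55·1 = 55
  i=10: C(11,10)·!1 = 11·0 = 0
  i=11: C(11,11)·!0 = 1·1 = 1
Total = 146114.

146114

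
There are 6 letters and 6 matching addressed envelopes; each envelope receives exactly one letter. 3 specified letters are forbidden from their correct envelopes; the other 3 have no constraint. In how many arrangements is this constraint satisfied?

Let A_j be the event that the j-th constrained one is fixed. By inclusion-exclusion over the 3 events:
Σ_{j=0}^{3} (-1)^j C(3,j)(6-j)!
= C(3,0)·6! - C(3,1)·5! + C(3,2)·4! - C(3,3)·3!
= 720 - 360 + 72 - 6
= 426

426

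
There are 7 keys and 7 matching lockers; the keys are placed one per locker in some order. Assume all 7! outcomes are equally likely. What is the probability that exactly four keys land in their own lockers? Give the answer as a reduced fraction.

1/72

Favorable outcomes: C(7,4)·!3 = 35·2 = 70.
Total outcomes: 7! = 5040.
Probability = 70/5040 = 1/72.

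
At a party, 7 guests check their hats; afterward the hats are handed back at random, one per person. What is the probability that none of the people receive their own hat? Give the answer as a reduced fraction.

Favorable outcomes: !7 = 1854.
Total outcomes: 7! = 5040.
Probability = 1854/5040 = 103/280.

103/280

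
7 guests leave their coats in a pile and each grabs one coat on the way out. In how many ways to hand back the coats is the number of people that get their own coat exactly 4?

70

Choose which 4 of the 7 are fixed: C(7,4) = 35.
The other 3 form a derangement: !3 = 2.
Total: 35 × 2 = 70.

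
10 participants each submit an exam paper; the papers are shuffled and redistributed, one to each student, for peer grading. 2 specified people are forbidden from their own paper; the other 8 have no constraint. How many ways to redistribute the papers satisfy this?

Inclusion-exclusion on the 2 forbidden self-matches:
Σ_{j=0}^{2} (-1)^j C(2,j)(10-j)!
= C(2,0)·10! - C(2,1)·9! + C(2,2)·8!
= 3628800 - 725760 + 40320
= 2943360

2943360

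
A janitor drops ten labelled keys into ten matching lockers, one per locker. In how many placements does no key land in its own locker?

1334961

The subfactorial !10 = [10!/e] (nearest integer).
10! = 3628800, and 3628800/e ≈ 1334960.92, so !10 = 1334961.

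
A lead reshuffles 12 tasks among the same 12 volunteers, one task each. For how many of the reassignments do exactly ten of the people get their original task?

66

Pick the 10 fixed positions: C(12,10) = 66 ways.
The other 2 form a derangement: !2 = 1.
Total: 66 × 1 = 66.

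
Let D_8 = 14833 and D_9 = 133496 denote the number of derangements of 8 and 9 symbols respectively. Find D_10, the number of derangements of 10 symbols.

1334961

D_10 = (10-1)·(D_9 + D_8) = 9·(133496 + 14833) = 9·148329 = 1334961.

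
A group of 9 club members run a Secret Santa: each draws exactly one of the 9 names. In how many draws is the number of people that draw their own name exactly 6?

168

Pick the 6 fixed positions: C(9,6) = 84 ways.
The other 3 form a derangement: !3 = 2.
Total: 84 × 2 = 168.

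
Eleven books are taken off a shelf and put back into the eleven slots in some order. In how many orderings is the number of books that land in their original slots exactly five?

122430

Choose which 5 of the 11 are fixed: C(11,5) = 462.
The other 6 form a derangement: !6 = 265.
Total: 462 × 265 = 122430.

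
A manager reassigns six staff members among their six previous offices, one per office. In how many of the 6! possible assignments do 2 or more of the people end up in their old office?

Sum C(6,i)·!(6-i) for i = 2..6:
  i=2: C(6,2)·!4 = 15·9 = 135
  i=3: C(6,3)·!3 = 20·2 = 40
  i=4: C(6,4)·!2 = 15·1 = 15
  i=5: C(6,5)·!1 = 6·0 = 0
  i=6: C(6,6)·!0 = 1·1 = 1
Total = 191.

191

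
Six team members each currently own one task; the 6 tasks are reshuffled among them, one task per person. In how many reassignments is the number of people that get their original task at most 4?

Sum C(6,i)·!(6-i) for i = 0..4:
  i=0: C(6,0)·!6 = 1·265 = 265
  i=1: C(6,1)·!5 = 6·44 = 264
  i=2: C(6,2)·!4 = 15·9 = 135
  i=3: C(6,3)·!3 = 20·2 = 40
  i=4: C(6,4)·!2 = 15·1 = 15
Total = 719.

719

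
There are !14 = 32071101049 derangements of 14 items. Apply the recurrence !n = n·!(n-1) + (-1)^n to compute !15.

481066515734

!15 = 15·32071101049 - 1 = 481066515734.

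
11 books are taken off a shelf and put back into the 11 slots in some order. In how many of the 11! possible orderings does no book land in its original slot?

The number of derangements of 11 is !11 = Σ_{k=0}^{11} (-1)^k·11!/k!
= 11! - 11!/1! + 11!/2! - 11!/3! + 11!/4! - 11!/5! + 11!/6! - 11!/7! + 11!/8! - 11!/9! + 11!/10! - 11!/11!
= 39916800 - 39916800 + 19958400 - 6652800 + 1663200 - 332640 + 55440 - 7920 + 990 - 110 + 11 - 1
= 14684570

14684570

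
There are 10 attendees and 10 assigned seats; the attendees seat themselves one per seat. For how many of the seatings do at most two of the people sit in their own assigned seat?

3337406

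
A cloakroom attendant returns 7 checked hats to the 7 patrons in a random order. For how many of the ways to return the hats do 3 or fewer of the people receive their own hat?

4948

# with exactly i fixed is C(7,i)·!(7-i); sum over i=0..3:
  i=0: C(7,0)·!7 = 1·1854 = 1854
  i=1: C(7,1)·!6 = 7·265 = 1855
  i=2: C(7,2)·!5 = 21·44 = 924
  i=3: C(7,3)·!4 = 35·9 = 315
Total = 4948.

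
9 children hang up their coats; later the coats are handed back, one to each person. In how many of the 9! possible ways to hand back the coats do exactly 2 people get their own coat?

66744

Choose which 2 of the 9 are fixed: C(9,2) = 36.
The other 7 form a derangement: !7 = 1854.
Total: 36 × 1854 = 66744.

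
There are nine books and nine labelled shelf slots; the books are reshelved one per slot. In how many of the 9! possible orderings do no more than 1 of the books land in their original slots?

266993

# with exactly i fixed is C(9,i)·!(9-i); sum over i=0..1:
  i=0: C(9,0)·!9 = 1·133496 = 133496
  i=1: C(9,1)·!8 = 9·14833 = 133497
Total = 266993.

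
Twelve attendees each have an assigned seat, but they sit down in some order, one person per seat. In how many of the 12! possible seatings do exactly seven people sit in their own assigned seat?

34848

Pick the 7 fixed positions: C(12,7) = 792 ways.
The other 5 form a derangement: !5 = 44.
Total: 792 × 44 = 34848.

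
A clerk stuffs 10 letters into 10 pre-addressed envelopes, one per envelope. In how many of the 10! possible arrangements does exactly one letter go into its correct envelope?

Choose which one of the 10 is fixed: C(10,1) = 10.
The other 9 form a derangement: !9 = 133496.
Total: 10 × 133496 = 1334960.

1334960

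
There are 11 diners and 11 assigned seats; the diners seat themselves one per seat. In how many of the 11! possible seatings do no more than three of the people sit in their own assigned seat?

Sum C(11,i)·!(11-i) for i = 0..3:
  i=0: C(11,0)·!11 = 1·14684570 = 14684570
  i=1: C(11,1)·!10 = 11·1334961 = 14684571
  i=2: C(11,2)·!9 = 55·133496 = 7342280
  i=3: C(11,3)·!8 = 165·14833 = 2447445
Total = 39158866.

39158866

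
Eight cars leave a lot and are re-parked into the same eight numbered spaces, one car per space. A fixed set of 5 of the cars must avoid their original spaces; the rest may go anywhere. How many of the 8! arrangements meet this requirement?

21234

Inclusion-exclusion on the 5 forbidden self-matches:
Σ_{j=0}^{5} (-1)^j C(5,j)(8-j)!
= C(5,0)·8! - C(5,1)·7! + C(5,2)·6! - C(5,3)·5! + C(5,4)·4! - C(5,5)·3!
= 40320 - 25200 + 7200 - 1200 + 120 - 6
= 21234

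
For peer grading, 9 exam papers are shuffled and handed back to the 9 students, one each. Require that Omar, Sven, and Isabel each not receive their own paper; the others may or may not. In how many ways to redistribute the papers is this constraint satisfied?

256320

Inclusion-exclusion on the 3 forbidden self-matches:
Σ_{j=0}^{3} (-1)^j C(3,j)(9-j)!
= C(3,0)·9! - C(3,1)·8! + C(3,2)·7! - C(3,3)·6!
= 362880 - 120960 + 15120 - 720
= 256320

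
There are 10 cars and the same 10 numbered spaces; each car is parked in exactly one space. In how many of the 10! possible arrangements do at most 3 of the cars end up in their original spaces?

3559886

# with exactly i fixed is C(10,i)·!(10-i); sum over i=0..3:
  i=0: C(10,0)·!10 = 1·1334961 = 1334961
  i=1: C(10,1)·!9 = 10·133496 = 1334960
  i=2: C(10,2)·!8 = 45·14833 = 667485
  i=3: C(10,3)·!7 = 120·1854 = 222480
Total = 3559886.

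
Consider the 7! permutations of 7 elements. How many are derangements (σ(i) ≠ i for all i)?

1854

The subfactorial !7 = [7!/e] (nearest integer).
7! = 5040, and 5040/e ≈ 1854.11, so !7 = 1854.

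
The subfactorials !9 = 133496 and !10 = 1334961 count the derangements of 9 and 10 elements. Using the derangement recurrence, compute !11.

14684570

!11 = (11-1)·(!10 + !9) = 10·(1334961 + 133496) = 10·1468457 = 14684570.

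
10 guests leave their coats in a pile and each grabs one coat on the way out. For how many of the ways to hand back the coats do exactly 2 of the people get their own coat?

Pick the 2 fixed positions: C(10,2) = 45 ways.
The other 8 form a derangement: !8 = 14833.
Total: 45 × 14833 = 667485.

667485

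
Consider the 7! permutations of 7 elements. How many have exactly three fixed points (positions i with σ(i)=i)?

315

Choose which 3 of the 7 are fixed: C(7,3) = 35.
The remaining 4 must be deranged: !4 = 9.
Total: 35 × 9 = 315.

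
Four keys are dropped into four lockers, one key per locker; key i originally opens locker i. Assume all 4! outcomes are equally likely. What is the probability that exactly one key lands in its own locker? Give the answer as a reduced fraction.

1/3

Favorable outcomes: C(4,1)·!3 = 4·2 = 8.
Total outcomes: 4! = 24.
Probability = 8/24 = 1/3.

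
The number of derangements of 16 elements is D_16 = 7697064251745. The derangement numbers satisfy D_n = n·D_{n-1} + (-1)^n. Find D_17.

D_17 = 17·7697064251745 - 1 = 130850092279664.

130850092279664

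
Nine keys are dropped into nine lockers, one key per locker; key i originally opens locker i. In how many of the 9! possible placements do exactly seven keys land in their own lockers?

36

Choose which 7 of the 9 are fixed: C(9,7) = 36.
The other 2 form a derangement: !2 = 1.
Total: 36 × 1 = 36.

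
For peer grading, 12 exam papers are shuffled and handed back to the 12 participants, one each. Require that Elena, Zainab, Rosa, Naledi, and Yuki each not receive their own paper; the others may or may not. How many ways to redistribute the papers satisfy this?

Let A_j be the event that the j-th constrained one is fixed. By inclusion-exclusion over the 5 events:
Σ_{j=0}^{5} (-1)^j C(5,j)(12-j)!
= C(5,0)·12! - C(5,1)·11! + C(5,2)·10! - C(5,3)·9! + C(5,4)·8! - C(5,5)·7!
= 479001600 - 199584000 + 36288000 - 3628800 + 201600 - 5040
= 312273360

312273360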